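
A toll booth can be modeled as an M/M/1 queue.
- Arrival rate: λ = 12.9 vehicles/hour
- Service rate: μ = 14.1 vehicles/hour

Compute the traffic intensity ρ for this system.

Server utilization: ρ = λ/μ
ρ = 12.9/14.1 = 0.9149
The server is busy 91.49% of the time.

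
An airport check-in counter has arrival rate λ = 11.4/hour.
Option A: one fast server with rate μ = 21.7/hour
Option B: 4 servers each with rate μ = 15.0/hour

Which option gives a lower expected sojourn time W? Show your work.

Option A: single server μ = 21.7 (M/M/1)
  ρ_A = 11.4/21.7 = 0.5253
  W_A = 1/(μ-λ) = 1/(21.7-11.4) = 1/10.30 = 0.09709

Option B: 4 servers μ = 15.0 (M/M/4)
  ρ_B = λ/(cμ) = 11.4/(4×15.0) = 0.1900
  Offered load a = λ/μ = cρ = 11.4/15.0 = 0.7600
  P₀ = [ Σₙ₌₀^3 aⁿ/n! + a^4/(4!(1-ρ)) ]⁻¹
  Σ = a^0/0! + a^1/1! + a^2/2! + a^3/3! = 1.0000 + 0.7600 + 0.2888 + 0.07316 = 2.1220
  a^4/(4!(1-ρ)) = 0.3336/(24 × 0.8100) = 0.01716
  P₀ = 1/(2.1220 + 0.01716) = 0.4675
  Lq = P₀·a^4·ρ / (4!(1-ρ)²) = 0.4675 × 0.3336 × 0.1900 / (24 × 0.6561) = 0.001882
  Wq_B = Lq/λ = 0.0018819/11.4 = 0.00016508
  W_B = Wq_B + 1/μ = 0.00016508 + 0.066667 = 0.06683

Since W_B = 0.06683 < W_A = 0.09709, Option B (multiple servers) has the shorter time in system.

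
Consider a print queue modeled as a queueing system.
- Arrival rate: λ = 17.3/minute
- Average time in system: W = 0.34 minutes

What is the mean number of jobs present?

Little's Law: L = λW
L = 17.3 × 0.34 = 5.8820 jobs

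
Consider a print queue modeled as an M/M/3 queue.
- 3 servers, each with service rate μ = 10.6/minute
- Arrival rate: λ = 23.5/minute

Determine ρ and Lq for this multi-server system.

Traffic intensity: ρ = λ/(cμ) = 23.5/(3×10.6) = 0.7390
Since ρ = 0.7390 < 1, system is stable.
Offered load a = λ/μ = cρ = 23.5/10.6 = 2.2170
P₀ = [ Σₙ₌₀^2 aⁿ/n! + a^3/(3!(1-ρ)) ]⁻¹
Σ = a^0/0! + a^1/1! + a^2/2! = 1.0000 + 2.2170 + 2.4575 = 5.6745
a^3/(3!(1-ρ)) = 10.8965/(6 × 0.261006) = 6.9580
P₀ = 1/(5.6745 + 6.9580) = 0.07916
Lq = P₀·a^3·ρ / (3!(1-ρ)²) = 0.079161 × 10.8965 × 0.73899 / (6 × 0.068124) = 1.5595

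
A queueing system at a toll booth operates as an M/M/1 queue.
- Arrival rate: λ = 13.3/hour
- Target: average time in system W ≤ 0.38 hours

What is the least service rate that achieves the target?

For M/M/1: W = 1/(μ-λ)
Need W ≤ 0.38, so 1/(μ-λ) ≤ 0.38
μ - λ ≥ 1/0.38 = 2.6316
μ ≥ 13.3 + 2.6316 = 15.9316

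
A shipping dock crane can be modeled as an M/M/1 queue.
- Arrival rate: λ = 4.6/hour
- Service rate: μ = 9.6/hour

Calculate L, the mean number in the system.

ρ = λ/μ = 4.6/9.6 = 0.4792
For M/M/1: L = λ/(μ-λ)
L = 4.6/(9.6-4.6) = 4.6/5.00
L = 0.9200 containers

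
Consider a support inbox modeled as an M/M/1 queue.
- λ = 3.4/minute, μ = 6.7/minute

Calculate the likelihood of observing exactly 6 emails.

ρ = λ/μ = 3.4/6.7 = 0.50746
P(n) = (1-ρ)ρⁿ
P(6) = (1-0.50746) × 0.50746^6
P(6) = 0.49254 × 0.017077
P(6) = 0.008411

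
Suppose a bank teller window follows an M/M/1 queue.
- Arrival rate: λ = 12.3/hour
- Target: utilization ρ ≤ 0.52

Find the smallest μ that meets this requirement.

ρ = λ/μ, so μ = λ/ρ
μ ≥ 12.3/0.52 = 23.6538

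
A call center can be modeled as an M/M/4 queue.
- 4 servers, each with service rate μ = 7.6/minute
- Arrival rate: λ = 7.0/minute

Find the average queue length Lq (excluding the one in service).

Traffic intensity: ρ = λ/(cμ) = 7.0/(4×7.6) = 0.2303
Since ρ = 0.2303 < 1, system is stable.
Offered load a = λ/μ = cρ = 7.0/7.6 = 0.9211
P₀ = [ Σₙ₌₀^3 aⁿ/n! + a^4/(4!(1-ρ)) ]⁻¹
Σ = a^0/0! + a^1/1! + a^2/2! + a^3/3! = 1.0000 + 0.92105 + 0.42417 + 0.13023 = 2.4754
a^4/(4!(1-ρ)) = 0.7197/(24 × 0.7697) = 0.03896
P₀ = 1/(2.4754 + 0.03896) = 0.3977
Lq = P₀·a^4·ρ / (4!(1-ρ)²) = 0.39771 × 0.71968 × 0.23026 / (24 × 0.59249) = 0.004635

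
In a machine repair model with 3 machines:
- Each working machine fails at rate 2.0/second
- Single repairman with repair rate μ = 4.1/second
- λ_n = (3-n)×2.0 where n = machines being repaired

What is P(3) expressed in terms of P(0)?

P(3)/P(0) = ∏_{i=0}^{3-1} λ_i/μ_{i+1}
= (3-0)×2.0/4.1 × (3-1)×2.0/4.1 × (3-2)×2.0/4.1
= 0.6964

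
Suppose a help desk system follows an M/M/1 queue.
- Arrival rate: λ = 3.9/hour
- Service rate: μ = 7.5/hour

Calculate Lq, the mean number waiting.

ρ = λ/μ = 3.9/7.5 = 0.5200
For M/M/1: Lq = λ²/(μ(μ-λ))
Lq = 15.21/(7.5 × 3.60)
Lq = 0.5633 tickets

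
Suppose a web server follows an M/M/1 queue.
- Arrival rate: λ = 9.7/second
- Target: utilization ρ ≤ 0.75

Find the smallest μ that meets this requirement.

ρ = λ/μ, so μ = λ/ρ
μ ≥ 9.7/0.75 = 12.9333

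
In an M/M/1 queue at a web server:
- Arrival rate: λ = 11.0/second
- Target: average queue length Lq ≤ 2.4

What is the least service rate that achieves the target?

For M/M/1: Lq = λ²/(μ(μ-λ))
Need Lq ≤ 2.4, i.e. μ(μ-λ) ≥ λ²/2.4
μ² - 11.0μ - 121.00/2.4 ≥ 0  →  μ² - 11.0μ - 50.41667 ≥ 0
Quadratic formula (positive root): μ = [λ + √(λ² + 4×50.41667)]/2
Discriminant: 121.00 + 4×50.41667 = 322.6667, √322.6667 = 17.9629
μ ≥ (11.0 + 17.9629)/2 = 14.4815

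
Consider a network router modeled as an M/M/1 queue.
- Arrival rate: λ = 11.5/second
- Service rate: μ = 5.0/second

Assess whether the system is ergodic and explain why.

Stability requires ρ = λ/(cμ) < 1
ρ = 11.5/(1 × 5.0) = 11.5/5.00 = 2.3000
Since 2.3000 ≥ 1, the system is UNSTABLE.
Queue grows without bound. Need μ > λ = 11.5.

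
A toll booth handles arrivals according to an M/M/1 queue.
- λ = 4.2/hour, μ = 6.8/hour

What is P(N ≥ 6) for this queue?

ρ = λ/μ = 4.2/6.8 = 0.61765
P(N ≥ n) = ρⁿ
P(N ≥ 6) = 0.61765^6
P(N ≥ 6) = 0.05552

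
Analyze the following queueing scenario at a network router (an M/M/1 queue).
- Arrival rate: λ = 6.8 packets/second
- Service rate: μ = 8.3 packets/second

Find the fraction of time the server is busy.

Server utilization: ρ = λ/μ
ρ = 6.8/8.3 = 0.8193
The server is busy 81.93% of the time.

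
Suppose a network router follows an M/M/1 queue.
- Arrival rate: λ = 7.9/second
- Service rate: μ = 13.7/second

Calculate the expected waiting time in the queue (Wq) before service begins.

First, compute utilization: ρ = λ/μ = 7.9/13.7 = 0.5766
For M/M/1: Wq = λ/(μ(μ-λ))
Wq = 7.9/(13.7 × (13.7-7.9))
Wq = 7.9/(13.7 × 5.80)
Wq = 0.09942 seconds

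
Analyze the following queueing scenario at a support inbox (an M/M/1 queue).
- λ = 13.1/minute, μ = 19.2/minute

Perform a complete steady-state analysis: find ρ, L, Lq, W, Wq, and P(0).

Step 1: ρ = λ/μ = 13.1/19.2 = 0.6823
Step 2: L = λ/(μ-λ) = 13.1/6.10 = 2.1475
Step 3: Lq = λ²/(μ(μ-λ)) = 171.61/(19.2×6.10) = 1.4652
Step 4: W = 1/(μ-λ) = 1/6.10 = 0.16393
Step 5: Wq = λ/(μ(μ-λ)) = 13.1/(19.2×6.10) = 0.1119
Step 6: P(0) = 1-ρ = 0.3177
Verify: L = λW = 13.1×0.16393 = 2.1475 ✔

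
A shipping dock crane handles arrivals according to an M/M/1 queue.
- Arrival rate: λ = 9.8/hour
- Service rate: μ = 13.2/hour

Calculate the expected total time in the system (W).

First, compute utilization: ρ = λ/μ = 9.8/13.2 = 0.7424
For M/M/1: W = 1/(μ-λ)
W = 1/(13.2-9.8) = 1/3.40
W = 0.2941 hours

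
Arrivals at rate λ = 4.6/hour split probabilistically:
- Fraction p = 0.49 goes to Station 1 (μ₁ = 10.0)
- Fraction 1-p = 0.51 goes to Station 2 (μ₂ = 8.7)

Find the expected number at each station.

Effective rates: λ₁ = 4.6×0.49 = 2.254, λ₂ = 4.6×0.51 = 2.346
Station 1: ρ₁ = 2.254/10.0 = 0.2254, L₁ = ρ₁/(1-ρ₁) = 0.2254/(1-0.2254) = 0.2910
Station 2: ρ₂ = 2.346/8.7 = 0.26966, L₂ = ρ₂/(1-ρ₂) = 0.26966/(1-0.26966) = 0.3692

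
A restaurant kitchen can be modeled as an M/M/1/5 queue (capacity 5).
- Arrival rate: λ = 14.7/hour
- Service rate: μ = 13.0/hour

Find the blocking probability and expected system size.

ρ = λ/μ = 14.7/13.0 = 1.1308
P₀ = (1-ρ)/(1-ρ^(K+1)) = (1-1.1308)/(1-1.1308^6) = -0.1308/-1.0908 = 0.1199
P_K = P₀×ρ^K = 0.1199 × 1.1308^5 = 0.1199 × 1.8490 = 0.2217
Blocking probability P_5 = 0.2217 (22.17%)
L = ρ[1 - (K+1)ρ^K + Kρ^(K+1)] / [(1-ρ)(1-ρ^(K+1))]
L = 1.1308 × (1 - 6×1.848966 + 5×2.090811) / ((1 - 1.1308) × (1 - 2.090811)) = 2.8552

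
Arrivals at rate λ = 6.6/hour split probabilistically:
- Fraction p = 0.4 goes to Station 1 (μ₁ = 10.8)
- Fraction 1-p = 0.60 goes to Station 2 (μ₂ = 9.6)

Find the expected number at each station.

Effective rates: λ₁ = 6.6×0.4 = 2.64, λ₂ = 6.6×0.60 = 3.96
Station 1: ρ₁ = 2.64/10.8 = 0.2444, L₁ = ρ₁/(1-ρ₁) = 0.2444/(1-0.2444) = 0.3235
Station 2: ρ₂ = 3.96/9.6 = 0.4125, L₂ = ρ₂/(1-ρ₂) = 0.4125/(1-0.4125) = 0.7021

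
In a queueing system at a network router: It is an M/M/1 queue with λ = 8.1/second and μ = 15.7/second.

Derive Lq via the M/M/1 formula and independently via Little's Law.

Method 1 (direct): Lq = λ²/(μ(μ-λ)) = 65.61/(15.7 × 7.60) = 0.5499

Method 2 (Little's Law):
W = 1/(μ-λ) = 1/7.60 = 0.131579
Wq = W - 1/μ = 0.131579 - 0.0636943 = 0.067885
Lq = λWq = 8.1 × 0.067885 = 0.5499 ✔ (matches Method 1)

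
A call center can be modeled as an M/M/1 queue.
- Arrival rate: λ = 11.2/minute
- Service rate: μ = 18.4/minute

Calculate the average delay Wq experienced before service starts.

First, compute utilization: ρ = λ/μ = 11.2/18.4 = 0.6087
For M/M/1: Wq = λ/(μ(μ-λ))
Wq = 11.2/(18.4 × (18.4-11.2))
Wq = 11.2/(18.4 × 7.20)
Wq = 0.08454 minutes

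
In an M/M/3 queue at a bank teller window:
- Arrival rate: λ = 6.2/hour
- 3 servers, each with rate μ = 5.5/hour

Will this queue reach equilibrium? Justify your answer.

Stability requires ρ = λ/(cμ) < 1
ρ = 6.2/(3 × 5.5) = 6.2/16.50 = 0.3758
Since 0.3758 < 1, the system is STABLE.
The servers are busy 37.58% of the time.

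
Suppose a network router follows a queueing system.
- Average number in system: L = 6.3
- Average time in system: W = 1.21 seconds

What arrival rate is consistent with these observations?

Little's Law: L = λW, so λ = L/W
λ = 6.3/1.21 = 5.2066 packets/second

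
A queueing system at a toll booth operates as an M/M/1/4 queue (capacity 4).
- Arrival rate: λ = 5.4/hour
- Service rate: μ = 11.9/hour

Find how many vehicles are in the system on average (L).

ρ = λ/μ = 5.4/11.9 = 0.4538
P₀ = (1-ρ)/(1-ρ^(K+1)) = (1-0.4538)/(1-0.4538^5) = 0.5462/0.9808 = 0.5569
P_K = P₀×ρ^K = 0.5569 × 0.4538^4 = 0.5569 × 0.04241 = 0.02362
L = ρ[1 - (K+1)ρ^K + Kρ^(K+1)] / [(1-ρ)(1-ρ^(K+1))]
L = 0.4538 × (1 - 5×0.04241 + 4×0.01925) / ((1 - 0.4538) × (1 - 0.01925)) = 0.7327 vehicles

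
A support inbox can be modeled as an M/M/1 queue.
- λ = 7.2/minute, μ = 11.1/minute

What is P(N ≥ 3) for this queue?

ρ = λ/μ = 7.2/11.1 = 0.6486
P(N ≥ n) = ρⁿ
P(N ≥ 3) = 0.6486^3
P(N ≥ 3) = 0.2729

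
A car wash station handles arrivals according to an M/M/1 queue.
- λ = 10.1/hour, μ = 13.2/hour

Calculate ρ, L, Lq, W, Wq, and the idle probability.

Step 1: ρ = λ/μ = 10.1/13.2 = 0.7652
Step 2: L = λ/(μ-λ) = 10.1/3.10 = 3.2581
Step 3: Lq = λ²/(μ(μ-λ)) = 102.01/(13.2×3.10) = 2.4929
Step 4: W = 1/(μ-λ) = 1/3.10 = 0.32258
Step 5: Wq = λ/(μ(μ-λ)) = 10.1/(13.2×3.10) = 0.2468
Step 6: P(0) = 1-ρ = 0.2348
Verify: L = λW = 10.1×0.32258 = 3.2581 ✔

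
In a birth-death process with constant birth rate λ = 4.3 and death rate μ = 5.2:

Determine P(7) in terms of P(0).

For constant rates: P(n)/P(0) = (λ/μ)^n
P(7)/P(0) = (4.3/5.2)^7 = 0.82692^7 = 0.2644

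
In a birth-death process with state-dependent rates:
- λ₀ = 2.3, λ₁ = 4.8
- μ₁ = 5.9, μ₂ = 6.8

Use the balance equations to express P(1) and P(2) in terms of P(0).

Balance equations:
State 0: λ₀P₀ = μ₁P₁ → P₁ = (λ₀/μ₁)P₀ = (2.3/5.9)P₀ = 0.3898P₀
State 1: P₂ = (λ₀λ₁)/(μ₁μ₂)P₀ = (2.3×4.8)/(5.9×6.8)P₀ = 0.2752P₀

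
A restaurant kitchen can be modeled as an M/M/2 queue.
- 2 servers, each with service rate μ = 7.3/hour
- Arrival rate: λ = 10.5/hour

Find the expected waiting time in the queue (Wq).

Traffic intensity: ρ = λ/(cμ) = 10.5/(2×7.3) = 0.7192
Since ρ = 0.7192 < 1, system is stable.
Offered load a = λ/μ = cρ = 10.5/7.3 = 1.4384
P₀ = [ Σₙ₌₀^1 aⁿ/n! + a^2/(2!(1-ρ)) ]⁻¹
Σ = a^0/0! + a^1/1! = 1.0000 + 1.4384 = 2.4384
a^2/(2!(1-ρ)) = 2.06887/(2 × 0.280822) = 3.6836
P₀ = 1/(2.4384 + 3.6836) = 0.1633
Lq = P₀·a^2·ρ / (2!(1-ρ)²) = 0.1633466 × 2.068868 × 0.7191781 / (2 × 0.07886095) = 1.5409
Wq = Lq/λ = 1.5409/10.5 = 0.1468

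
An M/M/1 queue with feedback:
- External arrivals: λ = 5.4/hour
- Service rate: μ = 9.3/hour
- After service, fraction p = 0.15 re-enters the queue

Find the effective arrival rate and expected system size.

Effective arrival rate: λ_eff = λ/(1-p) = 5.4/(1-0.15) = 5.4/0.85 = 6.3529
ρ = λ_eff/μ = 6.3529/9.3 = 0.68311
L = ρ/(1-ρ) = 0.68311/(1-0.68311) = 2.1557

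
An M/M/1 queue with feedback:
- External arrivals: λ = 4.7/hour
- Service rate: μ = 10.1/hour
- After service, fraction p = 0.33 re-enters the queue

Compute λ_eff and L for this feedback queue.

Effective arrival rate: λ_eff = λ/(1-p) = 4.7/(1-0.33) = 4.7/0.67 = 7.014925
ρ = λ_eff/μ = 7.014925/10.1 = 0.694547
L = ρ/(1-ρ) = 0.694547/(1-0.694547) = 2.2738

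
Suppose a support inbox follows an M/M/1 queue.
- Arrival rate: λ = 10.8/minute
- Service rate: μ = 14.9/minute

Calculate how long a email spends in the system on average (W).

First, compute utilization: ρ = λ/μ = 10.8/14.9 = 0.7248
For M/M/1: W = 1/(μ-λ)
W = 1/(14.9-10.8) = 1/4.10
W = 0.2439 minutes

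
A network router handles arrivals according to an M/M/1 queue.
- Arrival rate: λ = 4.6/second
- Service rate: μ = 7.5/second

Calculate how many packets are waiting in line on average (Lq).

ρ = λ/μ = 4.6/7.5 = 0.6133
For M/M/1: Lq = λ²/(μ(μ-λ))
Lq = 21.16/(7.5 × 2.90)
Lq = 0.9729 packets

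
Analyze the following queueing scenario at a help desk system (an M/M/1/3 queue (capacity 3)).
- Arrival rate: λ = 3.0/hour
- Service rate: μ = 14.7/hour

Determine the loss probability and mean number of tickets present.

ρ = λ/μ = 3.0/14.7 = 0.20408
P₀ = (1-ρ)/(1-ρ^(K+1)) = (1-0.20408)/(1-0.20408^4) = 0.7959/0.9983 = 0.7973
P_K = P₀×ρ^K = 0.7973 × 0.20408^3 = 0.7973 × 0.008500 = 0.006777
Blocking probability P_3 = 0.006777 (0.68%)
L = ρ[1 - (K+1)ρ^K + Kρ^(K+1)] / [(1-ρ)(1-ρ^(K+1))]
L = 0.20408 × (1 - 4×0.008500 + 3×0.001735) / ((1 - 0.20408) × (1 - 0.001735)) = 0.2495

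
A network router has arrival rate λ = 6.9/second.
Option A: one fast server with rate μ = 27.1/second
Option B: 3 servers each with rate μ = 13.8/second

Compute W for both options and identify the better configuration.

Option A: single server μ = 27.1 (M/M/1)
  ρ_A = 6.9/27.1 = 0.2546
  W_A = 1/(μ-λ) = 1/(27.1-6.9) = 1/20.20 = 0.04950

Option B: 3 servers μ = 13.8 (M/M/3)
  ρ_B = λ/(cμ) = 6.9/(3×13.8) = 0.1667
  Offered load a = λ/μ = cρ = 6.9/13.8 = 0.5000
  P₀ = [ Σₙ₌₀^2 aⁿ/n! + a^3/(3!(1-ρ)) ]⁻¹
  Σ = a^0/0! + a^1/1! + a^2/2! = 1.0000 + 0.5000 + 0.1250 = 1.6250
  a^3/(3!(1-ρ)) = 0.1250/(6 × 0.8333) = 0.02500
  P₀ = 1/(1.6250 + 0.02500) = 0.6061
  Lq = P₀·a^3·ρ / (3!(1-ρ)²) = 0.60606 × 0.12500 × 0.16667 / (6 × 0.69444) = 0.003030
  Wq_B = Lq/λ = 0.0030303/6.9 = 0.0004392
  W_B = Wq_B + 1/μ = 0.0004392 + 0.07246 = 0.07290

Since W_A = 0.04950 < W_B = 0.07290, Option A (single fast server) has the shorter time in system.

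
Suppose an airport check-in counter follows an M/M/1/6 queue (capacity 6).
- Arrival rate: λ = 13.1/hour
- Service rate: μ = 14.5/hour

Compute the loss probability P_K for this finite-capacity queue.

ρ = λ/μ = 13.1/14.5 = 0.90345
P₀ = (1-ρ)/(1-ρ^(K+1)) = (1-0.90345)/(1-0.90345^7) = 0.09655/0.5087 = 0.1898
P_K = P₀×ρ^K = 0.1898 × 0.90345^6 = 0.1898 × 0.5438 = 0.1032
Blocking probability = 10.32%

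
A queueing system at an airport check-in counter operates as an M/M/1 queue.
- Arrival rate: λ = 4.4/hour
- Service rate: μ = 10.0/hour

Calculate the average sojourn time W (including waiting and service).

First, compute utilization: ρ = λ/μ = 4.4/10.0 = 0.4400
For M/M/1: W = 1/(μ-λ)
W = 1/(10.0-4.4) = 1/5.60
W = 0.1786 hours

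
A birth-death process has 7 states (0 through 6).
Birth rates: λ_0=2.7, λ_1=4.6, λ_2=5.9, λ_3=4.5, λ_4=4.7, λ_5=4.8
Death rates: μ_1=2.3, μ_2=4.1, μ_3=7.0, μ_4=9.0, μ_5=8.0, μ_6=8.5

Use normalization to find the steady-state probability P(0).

Ratios P(n)/P(0) = (λ₀···λₙ₋₁)/(μ₁···μₙ):
P(1)/P(0) = (2.7)/(2.3) = 1.1739
P(2)/P(0) = (2.7×4.6)/(2.3×4.1) = 1.3171
P(3)/P(0) = (2.7×4.6×5.9)/(2.3×4.1×7.0) = 1.1101
P(4)/P(0) = (2.7×4.6×5.9×4.5)/(2.3×4.1×7.0×9.0) = 0.5551
P(5)/P(0) = (2.7×4.6×5.9×4.5×4.7)/(2.3×4.1×7.0×9.0×8.0) = 0.3261
P(6)/P(0) = (2.7×4.6×5.9×4.5×4.7×4.8)/(2.3×4.1×7.0×9.0×8.0×8.5) = 0.1841

Normalization: ∑ P(n) = 1
P(0) × (1.0000 + 1.1739 + 1.3171 + 1.1101 + 0.5551 + 0.3261 + 0.1841) = 1
P(0) × 5.6664 = 1
P(0) = 1/5.6664 = 0.1765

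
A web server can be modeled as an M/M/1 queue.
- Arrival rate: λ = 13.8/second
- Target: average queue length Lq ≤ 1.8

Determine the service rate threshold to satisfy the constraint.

For M/M/1: Lq = λ²/(μ(μ-λ))
Need Lq ≤ 1.8, i.e. μ(μ-λ) ≥ λ²/1.8
μ² - 13.8μ - 190.44/1.8 ≥ 0  →  μ² - 13.8μ - 105.8000 ≥ 0
Quadratic formula (positive root): μ = [λ + √(λ² + 4×105.8000)]/2
Discriminant: 190.44 + 4×105.8000 = 613.6400, √613.6400 = 24.7718
μ ≥ (13.8 + 24.7718)/2 = 19.2859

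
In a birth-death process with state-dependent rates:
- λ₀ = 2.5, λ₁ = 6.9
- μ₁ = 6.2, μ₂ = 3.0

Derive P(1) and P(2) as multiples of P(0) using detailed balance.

Balance equations:
State 0: λ₀P₀ = μ₁P₁ → P₁ = (λ₀/μ₁)P₀ = (2.5/6.2)P₀ = 0.4032P₀
State 1: P₂ = (λ₀λ₁)/(μ₁μ₂)P₀ = (2.5×6.9)/(6.2×3.0)P₀ = 0.9274P₀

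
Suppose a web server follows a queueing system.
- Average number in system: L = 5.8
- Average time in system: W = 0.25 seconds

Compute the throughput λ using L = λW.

Little's Law: L = λW, so λ = L/W
λ = 5.8/0.25 = 23.2000 requests/second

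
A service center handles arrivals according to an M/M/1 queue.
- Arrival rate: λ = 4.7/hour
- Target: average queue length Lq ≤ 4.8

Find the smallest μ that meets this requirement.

For M/M/1: Lq = λ²/(μ(μ-λ))
Need Lq ≤ 4.8, i.e. μ(μ-λ) ≥ λ²/4.8
μ² - 4.7μ - 22.09/4.8 ≥ 0  →  μ² - 4.7μ - 4.60208 ≥ 0
Quadratic formula (positive root): μ = [λ + √(λ² + 4×4.60208)]/2
Discriminant: 22.09 + 4×4.60208 = 40.4983, √40.4983 = 6.3638
μ ≥ (4.7 + 6.3638)/2 = 5.5319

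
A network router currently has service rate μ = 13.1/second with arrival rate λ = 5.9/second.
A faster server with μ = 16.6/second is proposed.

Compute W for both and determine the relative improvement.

System 1: ρ₁ = 5.9/13.1 = 0.4504, W₁ = 1/(13.1-5.9) = 0.1389
System 2: ρ₂ = 5.9/16.6 = 0.3554, W₂ = 1/(16.6-5.9) = 0.09346
Improvement: (W₁-W₂)/W₁ = (0.1389-0.09346)/0.1389 = 32.71%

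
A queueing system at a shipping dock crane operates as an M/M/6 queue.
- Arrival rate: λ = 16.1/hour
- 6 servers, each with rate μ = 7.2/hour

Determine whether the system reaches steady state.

Stability requires ρ = λ/(cμ) < 1
ρ = 16.1/(6 × 7.2) = 16.1/43.20 = 0.3727
Since 0.3727 < 1, the system is STABLE.
The servers are busy 37.27% of the time.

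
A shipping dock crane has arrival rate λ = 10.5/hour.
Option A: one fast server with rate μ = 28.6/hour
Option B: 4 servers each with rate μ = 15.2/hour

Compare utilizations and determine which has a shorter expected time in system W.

Option A: single server μ = 28.6 (M/M/1)
  ρ_A = 10.5/28.6 = 0.3671
  W_A = 1/(μ-λ) = 1/(28.6-10.5) = 1/18.10 = 0.05525

Option B: 4 servers μ = 15.2 (M/M/4)
  ρ_B = λ/(cμ) = 10.5/(4×15.2) = 0.1727
  Offered load a = λ/μ = cρ = 10.5/15.2 = 0.6908
  P₀ = [ Σₙ₌₀^3 aⁿ/n! + a^4/(4!(1-ρ)) ]⁻¹
  Σ = a^0/0! + a^1/1! + a^2/2! + a^3/3! = 1.0000 + 0.6908 + 0.2386 + 0.05494 = 1.9843
  a^4/(4!(1-ρ)) = 0.2277/(24 × 0.8273) = 0.01147
  P₀ = 1/(1.9843 + 0.01147) = 0.5011
  Lq = P₀·a^4·ρ / (4!(1-ρ)²) = 0.5011 × 0.2277 × 0.1727 / (24 × 0.6844) = 0.001200
  Wq_B = Lq/λ = 0.0011995/10.5 = 0.0001142
  W_B = Wq_B + 1/μ = 0.0001142 + 0.06579 = 0.06590

Since W_A = 0.05525 < W_B = 0.06590, Option A (single fast server) has the shorter time in system.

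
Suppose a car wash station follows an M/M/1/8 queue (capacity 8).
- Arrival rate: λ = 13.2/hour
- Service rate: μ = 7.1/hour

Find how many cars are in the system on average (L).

ρ = λ/μ = 13.2/7.1 = 1.85915
P₀ = (1-ρ)/(1-ρ^(K+1)) = (1-1.85915)/(1-1.85915^9) = -0.8592/-264.3566 = 0.003250
P_K = P₀×ρ^K = 0.003250 × 1.85915^8 = 0.003250 × 142.7301 = 0.4639
L = ρ[1 - (K+1)ρ^K + Kρ^(K+1)] / [(1-ρ)(1-ρ^(K+1))]
L = 1.85915 × (1 - 9×142.7301 + 8×265.3566) / ((1 - 1.85915) × (1 - 265.3566)) = 6.8701 cars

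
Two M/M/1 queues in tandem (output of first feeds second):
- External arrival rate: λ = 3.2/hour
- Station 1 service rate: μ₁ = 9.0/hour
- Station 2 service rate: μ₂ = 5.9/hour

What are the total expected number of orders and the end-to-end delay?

By Jackson's theorem, each station behaves as independent M/M/1.
Station 1: ρ₁ = 3.2/9.0 = 0.3556, L₁ = ρ₁/(1-ρ₁) = λ/(μ₁-λ) = 3.2/5.80 = 0.5517
Station 2: ρ₂ = 3.2/5.9 = 0.5424, L₂ = ρ₂/(1-ρ₂) = λ/(μ₂-λ) = 3.2/2.70 = 1.1852
Total: L = L₁ + L₂ = 0.5517 + 1.1852 = 1.7369
W = L/λ = 1.7369/3.2 = 0.5428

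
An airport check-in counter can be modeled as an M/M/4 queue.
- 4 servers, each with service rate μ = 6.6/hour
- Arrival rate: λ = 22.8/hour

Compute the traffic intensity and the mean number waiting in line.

Traffic intensity: ρ = λ/(cμ) = 22.8/(4×6.6) = 0.8636
Since ρ = 0.8636 < 1, system is stable.
Offered load a = λ/μ = cρ = 22.8/6.6 = 3.4545
P₀ = [ Σₙ₌₀^3 aⁿ/n! + a^4/(4!(1-ρ)) ]⁻¹
Σ = a^0/0! + a^1/1! + a^2/2! + a^3/3! = 1.00000 + 3.45455 + 5.96694 + 6.87102 = 17.2925
a^4/(4!(1-ρ)) = 142.4176/(24 × 0.1363636) = 43.5165
P₀ = 1/(17.2925 + 43.5165) = 0.01644
Lq = P₀·a^4·ρ / (4!(1-ρ)²) = 0.016445 × 142.4176 × 0.86364 / (24 × 0.018595) = 4.5323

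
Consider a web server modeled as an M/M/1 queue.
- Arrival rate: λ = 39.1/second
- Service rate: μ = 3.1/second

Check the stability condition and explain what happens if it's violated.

Stability requires ρ = λ/(cμ) < 1
ρ = 39.1/(1 × 3.1) = 39.1/3.10 = 12.6129
Since 12.6129 ≥ 1, the system is UNSTABLE.
Queue grows without bound. Need μ > λ = 39.1.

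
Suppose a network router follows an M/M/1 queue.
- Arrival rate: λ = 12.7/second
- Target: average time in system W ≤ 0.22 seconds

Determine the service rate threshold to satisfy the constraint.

For M/M/1: W = 1/(μ-λ)
Need W ≤ 0.22, so 1/(μ-λ) ≤ 0.22
μ - λ ≥ 1/0.22 = 4.5455
μ ≥ 12.7 + 4.5455 = 17.2455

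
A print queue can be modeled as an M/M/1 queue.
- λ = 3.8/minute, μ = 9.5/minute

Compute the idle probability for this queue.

ρ = λ/μ = 3.8/9.5 = 0.4000
P(0) = 1 - ρ = 1 - 0.4000 = 0.6000
The server is idle 60.00% of the time.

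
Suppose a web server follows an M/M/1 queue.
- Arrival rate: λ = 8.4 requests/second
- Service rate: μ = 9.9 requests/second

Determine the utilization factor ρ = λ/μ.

Server utilization: ρ = λ/μ
ρ = 8.4/9.9 = 0.8485
The server is busy 84.85% of the time.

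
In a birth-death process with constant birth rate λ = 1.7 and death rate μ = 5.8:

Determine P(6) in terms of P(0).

For constant rates: P(n)/P(0) = (λ/μ)^n
P(6)/P(0) = (1.7/5.8)^6 = 0.2931034^6 = 0.0006341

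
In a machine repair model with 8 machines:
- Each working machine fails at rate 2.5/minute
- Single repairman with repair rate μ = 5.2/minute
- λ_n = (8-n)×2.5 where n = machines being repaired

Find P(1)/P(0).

P(1)/P(0) = ∏_{i=0}^{1-1} λ_i/μ_{i+1}
= (8-0)×2.5/5.2
= 3.8462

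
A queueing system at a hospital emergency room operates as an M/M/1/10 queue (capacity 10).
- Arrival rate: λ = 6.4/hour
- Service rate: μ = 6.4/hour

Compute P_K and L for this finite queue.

ρ = λ/μ = 6.4/6.4 = 1 exactly.
With ρ = 1 the usual (1-ρ)/(1-ρ^(K+1)) form is 0/0; instead every state 0..K is equally likely.
P₀ = 1/(K+1) = 1/11 = 0.09091
P_K = P₀×ρ^K = P₀ = 0.09091
Blocking probability P_10 = 0.09091 (9.09%)
L = K/2 = 10/2 = 5.0000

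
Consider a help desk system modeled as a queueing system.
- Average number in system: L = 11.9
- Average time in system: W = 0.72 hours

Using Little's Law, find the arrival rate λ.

Little's Law: L = λW, so λ = L/W
λ = 11.9/0.72 = 16.5278 tickets/hour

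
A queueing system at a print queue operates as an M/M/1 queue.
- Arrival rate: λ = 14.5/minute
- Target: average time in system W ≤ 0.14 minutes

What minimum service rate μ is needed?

For M/M/1: W = 1/(μ-λ)
Need W ≤ 0.14, so 1/(μ-λ) ≤ 0.14
μ - λ ≥ 1/0.14 = 7.1429
μ ≥ 14.5 + 7.1429 = 21.6429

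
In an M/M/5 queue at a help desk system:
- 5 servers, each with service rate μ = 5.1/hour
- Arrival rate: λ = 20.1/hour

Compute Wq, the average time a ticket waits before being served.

Traffic intensity: ρ = λ/(cμ) = 20.1/(5×5.1) = 0.7882
Since ρ = 0.7882 < 1, system is stable.
Offered load a = λ/μ = cρ = 20.1/5.1 = 3.9412
P₀ = [ Σₙ₌₀^4 aⁿ/n! + a^5/(5!(1-ρ)) ]⁻¹
Σ = a^0/0! + a^1/1! + a^2/2! + a^3/3! + a^4/4! = 1.0000 + 3.9412 + 7.7664 + 10.2030 + 10.0529 = 32.9635
a^5/(5!(1-ρ)) = 950.8881/(120 × 0.211765) = 37.4192
P₀ = 1/(32.9635 + 37.4192) = 0.01421
Lq = P₀·a^5·ρ / (5!(1-ρ)²) = 0.0142080 × 950.8881 × 0.788235 / (120 × 0.0448443) = 1.9789
Wq = Lq/λ = 1.9789/20.1 = 0.09845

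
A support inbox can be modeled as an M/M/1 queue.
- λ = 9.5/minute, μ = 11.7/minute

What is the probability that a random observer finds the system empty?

ρ = λ/μ = 9.5/11.7 = 0.8120
P(0) = 1 - ρ = 1 - 0.8120 = 0.1880
The server is idle 18.80% of the time.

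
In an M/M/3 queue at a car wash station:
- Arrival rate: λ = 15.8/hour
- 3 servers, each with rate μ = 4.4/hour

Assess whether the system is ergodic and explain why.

Stability requires ρ = λ/(cμ) < 1
ρ = 15.8/(3 × 4.4) = 15.8/13.20 = 1.1970
Since 1.1970 ≥ 1, the system is UNSTABLE.
Need c > λ/μ = 15.8/4.4 = 3.59.
Minimum servers needed: c = 4.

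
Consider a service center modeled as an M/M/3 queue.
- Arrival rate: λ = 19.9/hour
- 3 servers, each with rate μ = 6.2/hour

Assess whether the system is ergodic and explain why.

Stability requires ρ = λ/(cμ) < 1
ρ = 19.9/(3 × 6.2) = 19.9/18.60 = 1.0699
Since 1.0699 ≥ 1, the system is UNSTABLE.
Need c > λ/μ = 19.9/6.2 = 3.21.
Minimum servers needed: c = 4.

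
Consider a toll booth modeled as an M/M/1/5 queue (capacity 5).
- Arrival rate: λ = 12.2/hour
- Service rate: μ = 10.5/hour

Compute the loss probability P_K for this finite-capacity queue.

ρ = λ/μ = 12.2/10.5 = 1.1619
P₀ = (1-ρ)/(1-ρ^(K+1)) = (1-1.1619)/(1-1.1619^6) = -0.1619/-1.4604 = 0.1109
P_K = P₀×ρ^K = 0.1109 × 1.1619^5 = 0.1109 × 2.1176 = 0.2348
Blocking probability = 23.48%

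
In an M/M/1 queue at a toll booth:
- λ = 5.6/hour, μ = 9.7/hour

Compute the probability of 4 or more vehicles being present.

ρ = λ/μ = 5.6/9.7 = 0.5773
P(N ≥ n) = ρⁿ
P(N ≥ 4) = 0.5773^4
P(N ≥ 4) = 0.1111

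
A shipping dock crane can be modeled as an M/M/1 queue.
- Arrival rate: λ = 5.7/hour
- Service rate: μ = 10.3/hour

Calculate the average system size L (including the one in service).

ρ = λ/μ = 5.7/10.3 = 0.5534
For M/M/1: L = λ/(μ-λ)
L = 5.7/(10.3-5.7) = 5.7/4.60
L = 1.2391 containers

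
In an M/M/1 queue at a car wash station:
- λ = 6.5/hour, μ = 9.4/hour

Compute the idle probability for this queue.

ρ = λ/μ = 6.5/9.4 = 0.6915
P(0) = 1 - ρ = 1 - 0.6915 = 0.3085
The server is idle 30.85% of the time.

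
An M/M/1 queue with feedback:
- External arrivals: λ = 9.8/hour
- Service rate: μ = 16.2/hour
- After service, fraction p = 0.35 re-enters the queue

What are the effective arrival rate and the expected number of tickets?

Effective arrival rate: λ_eff = λ/(1-p) = 9.8/(1-0.35) = 9.8/0.65 = 15.076923
ρ = λ_eff/μ = 15.076923/16.2 = 0.9306743
L = ρ/(1-ρ) = 0.9306743/(1-0.9306743) = 13.4247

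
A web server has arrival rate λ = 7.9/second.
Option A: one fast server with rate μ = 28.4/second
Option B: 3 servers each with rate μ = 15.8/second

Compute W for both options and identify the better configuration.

Option A: single server μ = 28.4 (M/M/1)
  ρ_A = 7.9/28.4 = 0.2782
  W_A = 1/(μ-λ) = 1/(28.4-7.9) = 1/20.50 = 0.04878

Option B: 3 servers μ = 15.8 (M/M/3)
  ρ_B = λ/(cμ) = 7.9/(3×15.8) = 0.1667
  Offered load a = λ/μ = cρ = 7.9/15.8 = 0.5000
  P₀ = [ Σₙ₌₀^2 aⁿ/n! + a^3/(3!(1-ρ)) ]⁻¹
  Σ = a^0/0! + a^1/1! + a^2/2! = 1.0000 + 0.5000 + 0.1250 = 1.6250
  a^3/(3!(1-ρ)) = 0.1250/(6 × 0.8333) = 0.02500
  P₀ = 1/(1.6250 + 0.02500) = 0.6061
  Lq = P₀·a^3·ρ / (3!(1-ρ)²) = 0.60606 × 0.12500 × 0.16667 / (6 × 0.69444) = 0.003030
  Wq_B = Lq/λ = 0.0030303/7.9 = 0.0003836
  W_B = Wq_B + 1/μ = 0.0003836 + 0.06329 = 0.06367

Since W_A = 0.04878 < W_B = 0.06367, Option A (single fast server) has the shorter time in system.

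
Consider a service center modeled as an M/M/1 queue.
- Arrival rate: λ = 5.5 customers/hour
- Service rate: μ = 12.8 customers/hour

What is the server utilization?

Server utilization: ρ = λ/μ
ρ = 5.5/12.8 = 0.4297
The server is busy 42.97% of the time.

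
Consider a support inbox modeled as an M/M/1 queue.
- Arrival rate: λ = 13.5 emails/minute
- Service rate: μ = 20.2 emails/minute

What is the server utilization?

Server utilization: ρ = λ/μ
ρ = 13.5/20.2 = 0.6683
The server is busy 66.83% of the time.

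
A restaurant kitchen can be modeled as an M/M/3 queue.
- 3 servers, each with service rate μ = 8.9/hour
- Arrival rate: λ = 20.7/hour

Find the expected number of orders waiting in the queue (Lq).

Traffic intensity: ρ = λ/(cμ) = 20.7/(3×8.9) = 0.7753
Since ρ = 0.7753 < 1, system is stable.
Offered load a = λ/μ = cρ = 20.7/8.9 = 2.3258
P₀ = [ Σₙ₌₀^2 aⁿ/n! + a^3/(3!(1-ρ)) ]⁻¹
Σ = a^0/0! + a^1/1! + a^2/2! = 1.0000 + 2.3258 + 2.7048 = 6.0306
a^3/(3!(1-ρ)) = 12.58175/(6 × 0.2247191) = 9.3315
P₀ = 1/(6.0306 + 9.3315) = 0.06510
Lq = P₀·a^3·ρ / (3!(1-ρ)²) = 0.06509536 × 12.58175 × 0.7752809 / (6 × 0.05049867) = 2.0957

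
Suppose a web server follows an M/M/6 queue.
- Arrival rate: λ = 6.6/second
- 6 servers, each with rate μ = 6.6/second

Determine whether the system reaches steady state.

Stability requires ρ = λ/(cμ) < 1
ρ = 6.6/(6 × 6.6) = 6.6/39.60 = 0.1667
Since 0.1667 < 1, the system is STABLE.
The servers are busy 16.67% of the time.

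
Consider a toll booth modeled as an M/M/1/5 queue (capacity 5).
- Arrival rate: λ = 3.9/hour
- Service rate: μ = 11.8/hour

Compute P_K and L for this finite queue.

ρ = λ/μ = 3.9/11.8 = 0.33051
P₀ = (1-ρ)/(1-ρ^(K+1)) = (1-0.33051)/(1-0.33051^6) = 0.6695/0.9987 = 0.6704
P_K = P₀×ρ^K = 0.6704 × 0.33051^5 = 0.6704 × 0.003944 = 0.002644
Blocking probability P_5 = 0.002644 (0.26%)
L = ρ[1 - (K+1)ρ^K + Kρ^(K+1)] / [(1-ρ)(1-ρ^(K+1))]
L = 0.33051 × (1 - 6×0.003944 + 5×0.001303) / ((1 - 0.33051) × (1 - 0.001303)) = 0.4858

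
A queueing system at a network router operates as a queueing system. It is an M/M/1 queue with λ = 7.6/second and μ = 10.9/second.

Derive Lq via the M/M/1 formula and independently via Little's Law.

Method 1 (direct): Lq = λ²/(μ(μ-λ)) = 57.76/(10.9 × 3.30) = 1.6058

Method 2 (Little's Law):
W = 1/(μ-λ) = 1/3.30 = 0.30303
Wq = W - 1/μ = 0.30303 - 0.091743 = 0.21129
Lq = λWq = 7.6 × 0.21129 = 1.6058 ✔ (matches Method 1)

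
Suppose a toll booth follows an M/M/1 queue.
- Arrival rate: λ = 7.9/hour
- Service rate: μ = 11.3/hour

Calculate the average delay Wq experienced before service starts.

First, compute utilization: ρ = λ/μ = 7.9/11.3 = 0.6991
For M/M/1: Wq = λ/(μ(μ-λ))
Wq = 7.9/(11.3 × (11.3-7.9))
Wq = 7.9/(11.3 × 3.40)
Wq = 0.2056 hours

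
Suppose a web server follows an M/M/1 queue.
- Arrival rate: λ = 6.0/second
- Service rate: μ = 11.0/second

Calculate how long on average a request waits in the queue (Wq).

First, compute utilization: ρ = λ/μ = 6.0/11.0 = 0.5455
For M/M/1: Wq = λ/(μ(μ-λ))
Wq = 6.0/(11.0 × (11.0-6.0))
Wq = 6.0/(11.0 × 5.00)
Wq = 0.1091 seconds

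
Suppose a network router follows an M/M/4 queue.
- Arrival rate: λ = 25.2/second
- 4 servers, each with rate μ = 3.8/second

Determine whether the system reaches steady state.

Stability requires ρ = λ/(cμ) < 1
ρ = 25.2/(4 × 3.8) = 25.2/15.20 = 1.6579
Since 1.6579 ≥ 1, the system is UNSTABLE.
Need c > λ/μ = 25.2/3.8 = 6.63.
Minimum servers needed: c = 7.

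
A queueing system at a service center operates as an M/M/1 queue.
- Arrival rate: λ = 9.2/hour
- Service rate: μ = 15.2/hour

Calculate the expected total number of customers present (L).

ρ = λ/μ = 9.2/15.2 = 0.6053
For M/M/1: L = λ/(μ-λ)
L = 9.2/(15.2-9.2) = 9.2/6.00
L = 1.5333 customers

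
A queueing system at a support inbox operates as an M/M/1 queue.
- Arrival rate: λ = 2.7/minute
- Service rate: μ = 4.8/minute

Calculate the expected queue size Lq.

ρ = λ/μ = 2.7/4.8 = 0.5625
For M/M/1: Lq = λ²/(μ(μ-λ))
Lq = 7.29/(4.8 × 2.10)
Lq = 0.7232 emails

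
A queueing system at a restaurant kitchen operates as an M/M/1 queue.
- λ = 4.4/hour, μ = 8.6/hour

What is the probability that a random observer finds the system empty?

ρ = λ/μ = 4.4/8.6 = 0.5116
P(0) = 1 - ρ = 1 - 0.5116 = 0.4884
The server is idle 48.84% of the time.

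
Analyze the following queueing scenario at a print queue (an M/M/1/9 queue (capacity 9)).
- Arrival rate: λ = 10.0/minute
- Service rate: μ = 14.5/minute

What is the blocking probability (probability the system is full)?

ρ = λ/μ = 10.0/14.5 = 0.68966
P₀ = (1-ρ)/(1-ρ^(K+1)) = (1-0.68966)/(1-0.68966^10) = 0.31034/0.97566 = 0.3181
P_K = P₀×ρ^K = 0.3181 × 0.68966^9 = 0.3181 × 0.03530 = 0.01123
Blocking probability = 1.12%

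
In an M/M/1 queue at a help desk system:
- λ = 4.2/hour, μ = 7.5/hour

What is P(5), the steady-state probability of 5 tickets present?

ρ = λ/μ = 4.2/7.5 = 0.5600
P(n) = (1-ρ)ρⁿ
P(5) = (1-0.5600) × 0.5600^5
P(5) = 0.4400 × 0.05507
P(5) = 0.02423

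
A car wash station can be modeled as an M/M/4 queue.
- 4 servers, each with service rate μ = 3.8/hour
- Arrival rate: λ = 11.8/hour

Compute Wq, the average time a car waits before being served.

Traffic intensity: ρ = λ/(cμ) = 11.8/(4×3.8) = 0.7763
Since ρ = 0.7763 < 1, system is stable.
Offered load a = λ/μ = cρ = 11.8/3.8 = 3.1053
P₀ = [ Σₙ₌₀^3 aⁿ/n! + a^4/(4!(1-ρ)) ]⁻¹
Σ = a^0/0! + a^1/1! + a^2/2! + a^3/3! = 1.0000 + 3.1053 + 4.8213 + 4.9905 = 13.9171
a^4/(4!(1-ρ)) = 92.9809/(24 × 0.223684) = 17.3200
P₀ = 1/(13.9171 + 17.3200) = 0.03201
Lq = P₀·a^4·ρ / (4!(1-ρ)²) = 0.03201 × 92.9809 × 0.7763 / (24 × 0.05003) = 1.9243
Wq = Lq/λ = 1.9243/11.8 = 0.1631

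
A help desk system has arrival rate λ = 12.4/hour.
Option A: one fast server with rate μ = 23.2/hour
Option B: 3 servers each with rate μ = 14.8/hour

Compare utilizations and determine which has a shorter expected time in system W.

Option A: single server μ = 23.2 (M/M/1)
  ρ_A = 12.4/23.2 = 0.5345
  W_A = 1/(μ-λ) = 1/(23.2-12.4) = 1/10.80 = 0.09259

Option B: 3 servers μ = 14.8 (M/M/3)
  ρ_B = λ/(cμ) = 12.4/(3×14.8) = 0.2793
  Offered load a = λ/μ = cρ = 12.4/14.8 = 0.8378
  P₀ = [ Σₙ₌₀^2 aⁿ/n! + a^3/(3!(1-ρ)) ]⁻¹
  Σ = a^0/0! + a^1/1! + a^2/2! = 1.0000 + 0.8378 + 0.3510 = 2.1888
  a^3/(3!(1-ρ)) = 0.5881/(6 × 0.7207) = 0.1360
  P₀ = 1/(2.1888 + 0.1360) = 0.4301
  Lq = P₀·a^3·ρ / (3!(1-ρ)²) = 0.4301 × 0.5881 × 0.2793 / (6 × 0.5194) = 0.02267
  Wq_B = Lq/λ = 0.02267/12.4 = 0.001828
  W_B = Wq_B + 1/μ = 0.001828 + 0.06757 = 0.06940

Since W_B = 0.06940 < W_A = 0.09259, Option B (multiple servers) has the shorter time in system.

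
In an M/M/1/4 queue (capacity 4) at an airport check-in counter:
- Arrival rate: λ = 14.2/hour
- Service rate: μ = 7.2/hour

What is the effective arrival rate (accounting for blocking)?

ρ = λ/μ = 14.2/7.2 = 1.97222
P₀ = (1-ρ)/(1-ρ^(K+1)) = (1-1.97222)/(1-1.97222^5) = -0.9722/-28.8385 = 0.03371
P_K = P₀×ρ^K = 0.033713 × 1.97222^4 = 0.033713 × 15.1294 = 0.5101
λ_eff = λ(1-P_K) = 14.2 × (1 - 0.51005) = 14.2 × 0.48995 = 6.9573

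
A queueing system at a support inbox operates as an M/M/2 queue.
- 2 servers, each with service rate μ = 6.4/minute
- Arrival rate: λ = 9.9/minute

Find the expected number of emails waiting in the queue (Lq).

Traffic intensity: ρ = λ/(cμ) = 9.9/(2×6.4) = 0.7734
Since ρ = 0.7734 < 1, system is stable.
Offered load a = λ/μ = cρ = 9.9/6.4 = 1.5469
P₀ = [ Σₙ₌₀^1 aⁿ/n! + a^2/(2!(1-ρ)) ]⁻¹
Σ = a^0/0! + a^1/1! = 1.0000 + 1.5469 = 2.5469
a^2/(2!(1-ρ)) = 2.3928/(2 × 0.22656) = 5.2807
P₀ = 1/(2.5469 + 5.2807) = 0.1278
Lq = P₀·a^2·ρ / (2!(1-ρ)²) = 0.127753 × 2.39282 × 0.773438 / (2 × 0.0513306) = 2.3030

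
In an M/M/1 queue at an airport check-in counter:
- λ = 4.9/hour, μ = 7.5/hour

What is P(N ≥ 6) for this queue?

ρ = λ/μ = 4.9/7.5 = 0.65333
P(N ≥ n) = ρⁿ
P(N ≥ 6) = 0.65333^6
P(N ≥ 6) = 0.07777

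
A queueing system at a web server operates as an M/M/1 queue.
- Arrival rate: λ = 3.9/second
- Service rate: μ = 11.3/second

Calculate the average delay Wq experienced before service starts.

First, compute utilization: ρ = λ/μ = 3.9/11.3 = 0.3451
For M/M/1: Wq = λ/(μ(μ-λ))
Wq = 3.9/(11.3 × (11.3-3.9))
Wq = 3.9/(11.3 × 7.40)
Wq = 0.04664 seconds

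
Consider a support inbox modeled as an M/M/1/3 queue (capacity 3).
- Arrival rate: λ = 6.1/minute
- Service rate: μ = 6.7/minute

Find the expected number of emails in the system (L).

ρ = λ/μ = 6.1/6.7 = 0.9104
P₀ = (1-ρ)/(1-ρ^(K+1)) = (1-0.9104)/(1-0.9104^4) = 0.089600/0.31304 = 0.2862
P_K = P₀×ρ^K = 0.2862 × 0.9104^3 = 0.2862 × 0.7546 = 0.2160
L = ρ[1 - (K+1)ρ^K + Kρ^(K+1)] / [(1-ρ)(1-ρ^(K+1))]
L = 0.9104 × (1 - 4×0.754565 + 3×0.686956) / ((1 - 0.9104) × (1 - 0.686956)) = 1.3830 emails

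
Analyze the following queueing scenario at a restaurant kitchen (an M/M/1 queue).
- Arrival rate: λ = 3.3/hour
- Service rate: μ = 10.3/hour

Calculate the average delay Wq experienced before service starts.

First, compute utilization: ρ = λ/μ = 3.3/10.3 = 0.3204
For M/M/1: Wq = λ/(μ(μ-λ))
Wq = 3.3/(10.3 × (10.3-3.3))
Wq = 3.3/(10.3 × 7.00)
Wq = 0.04577 hours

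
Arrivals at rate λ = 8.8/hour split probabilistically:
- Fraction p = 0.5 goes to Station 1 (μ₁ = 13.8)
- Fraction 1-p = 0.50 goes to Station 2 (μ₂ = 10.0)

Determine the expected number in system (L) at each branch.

Effective rates: λ₁ = 8.8×0.5 = 4.4, λ₂ = 8.8×0.50 = 4.4
Station 1: ρ₁ = 4.4/13.8 = 0.31884, L₁ = ρ₁/(1-ρ₁) = 0.31884/(1-0.31884) = 0.4681
Station 2: ρ₂ = 4.4/10.0 = 0.4400, L₂ = ρ₂/(1-ρ₂) = 0.4400/(1-0.4400) = 0.7857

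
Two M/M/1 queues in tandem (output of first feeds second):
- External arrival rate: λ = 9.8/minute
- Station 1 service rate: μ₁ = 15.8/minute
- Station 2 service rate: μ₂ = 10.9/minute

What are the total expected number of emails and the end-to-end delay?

By Jackson's theorem, each station behaves as independent M/M/1.
Station 1: ρ₁ = 9.8/15.8 = 0.6203, L₁ = ρ₁/(1-ρ₁) = λ/(μ₁-λ) = 9.8/6.00 = 1.6333
Station 2: ρ₂ = 9.8/10.9 = 0.8991, L₂ = ρ₂/(1-ρ₂) = λ/(μ₂-λ) = 9.8/1.10 = 8.9091
Total: L = L₁ + L₂ = 1.6333 + 8.9091 = 10.5424
W = L/λ = 10.5424/9.8 = 1.0758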